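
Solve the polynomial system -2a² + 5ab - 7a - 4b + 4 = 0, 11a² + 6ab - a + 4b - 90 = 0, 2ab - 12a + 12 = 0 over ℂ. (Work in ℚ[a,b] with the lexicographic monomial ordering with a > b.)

{(2, 3)}

Compute a lex Gröbner basis by Buchberger's algorithm.
f_1 = -2a² + 5ab - 7a - 4b + 4, LT = a².
f_2 = 11a² + 6ab - a + 4b - 90, LT = a².
f_3 = 2ab - 12a + 12, LT = ab.

S(f_1,f_2): lcm = a². S = -67/22ab + 79/22a + 18/11b + 68/11.
  leading term ab: subtract (-67/44)·f_3 from -67/22ab + 79/22a + 18/11b + 68/11 → -323/22a + 18/11b + 269/11
  leading term a: no divisor's leading term divides it; move -323/22a to the remainder.
  leading term b: no divisor's leading term divides it; move 18/11b to the remainder.
  leading term 1: no divisor's leading term divides it; move 269/11 to the remainder.
  remainder -323/22a + 18/11b + 269/11 ≠ 0; add h_4 = -323/22a + 18/11b + 269/11 to the basis.

S(f_1,f_3): lcm = a²b. S = 6a² - 5/2ab² + 7/2ab - 6a + 2b² - 2b.
  leading term a²: subtract (-3)·f_1 from 6a² - 5/2ab² + 7/2ab - 6a + 2b² - 2b → -5/2ab² + 37/2ab - 27a + 2b² - 14b + 12
  leading term ab²: subtract (-5/4b)·f_3 from -5/2ab² + 37/2ab - 27a + 2b² - 14b + 12 → 7/2ab - 27a + 2b² + b + 12
  leading term ab: subtract (7/4)·f_3 from 7/2ab - 27a + 2b² + b + 12 → -6a + 2b² + b - 9
  leading term a: subtract (132/323)·h_4 from -6a + 2b² + b - 9 → 2b² + 107/323b - 6135/323
  leading term b²: no divisor's leading term divides it; move 2b² to the remainder.
  leading term b: no divisor's leading term divides it; move 107/323b to the remainder.
  leading term 1: no divisor's leading term divides it; move -6135/323 to the remainder.
  remainder 2b² + 107/323b - 6135/323 ≠ 0; add h_5 = 2b² + 107/323b - 6135/323 to the basis.

S(f_2,f_3): lcm = a²b. S = 6a² + 6/11ab² - 1/11ab - 6a + 4/11b² - 90/11b.
  leading term a²: subtract (-3)·f_1 from 6a² + 6/11ab² - 1/11ab - 6a + 4/11b² - 90/11b → 6/11ab² + 164/11ab - 27a + 4/11b² - 222/11b + 12
  leading term ab²: subtract (3/11b)·f_3 from 6/11ab² + 164/11ab - 27a + 4/11b² - 222/11b + 12 → 200/11ab - 27a + 4/11b² - 258/11b + 12
  leading term ab: subtract (100/11)·f_3 from 200/11ab - 27a + 4/11b² - 258/11b + 12 → 903/11a + 4/11b² - 258/11b - 1068/11
  leading term a: subtract (-1806/323)·h_4 from 903/11a + 4/11b² - 258/11b - 1068/11 → 4/11b² - 50826/3553b + 140850/3553
  leading term b²: subtract (2/11)·h_5 from 4/11b² - 50826/3553b + 140850/3553 → -4640/323b + 13920/323
  leading term b: no divisor's leading term divides it; move -4640/323b to the remainder.
  leading term 1: no divisor's leading term divides it; move 13920/323 to the remainder.
  remainder -4640/323b + 13920/323 ≠ 0; add h_6 = -4640/323b + 13920/323 to the basis.

The other S-polynomials (S(f_1,h_4), S(f_2,h_4), S(f_3,h_4), S(f_1,h_5), S(f_2,h_5), S(f_3,h_5), S(h_4,h_5), S(f_1,h_6), S(f_2,h_6), S(f_3,h_6), S(h_4,h_6), S(h_5,h_6)) all reduce to 0 modulo the current basis, so we have a Gröbner basis.
Inter-reduce: drop elements whose leading term is divisible by another's, tail-reduce, and make monic.
Reduced Gröbner basis: {a - 2, b - 3}.

Since the basis is lex-ordered, b - 3 is univariate in b. Its roots are {3}. Back-substituting each root into the other basis elements fixes the other coordinates.
  b = 3: the earlier basis element becomes a - 2 = 0, giving a = 2 — point (2, 3).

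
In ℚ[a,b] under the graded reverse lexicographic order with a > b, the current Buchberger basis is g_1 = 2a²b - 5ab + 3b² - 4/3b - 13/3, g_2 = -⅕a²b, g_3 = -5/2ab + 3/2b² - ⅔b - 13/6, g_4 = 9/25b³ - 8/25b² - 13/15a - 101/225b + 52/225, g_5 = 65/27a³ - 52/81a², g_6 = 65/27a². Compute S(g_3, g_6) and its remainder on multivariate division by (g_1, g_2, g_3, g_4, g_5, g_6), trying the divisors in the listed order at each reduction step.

S(g_3, g_6) = -⅗ab² + 4/15ab + 13/15a; remainder on division = 0.

lcm(LM(g_3), LM(g_6)) = a²b.
S = (lcm/LT(g_3))·g_3 − (lcm/LT(g_6))·g_6 = -⅗ab² + 4/15ab + 13/15a.
Reduce S modulo (g_1, g_2, g_3, g_4, g_5, g_6) in that order:
  leading term ab²: subtract (6/25b)·g_3 from -⅗ab² + 4/15ab + 13/15a → -9/25b³ + 4/15ab + 4/25b² + 13/15a + 13/25b
  leading term b³: subtract (-1)·g_4 from -9/25b³ + 4/15ab + 4/25b² + 13/15a + 13/25b → 4/15ab - 4/25b² + 16/225b + 52/225
  leading term ab: subtract (-8/75)·g_3 from 4/15ab - 4/25b² + 16/225b + 52/225 → 0
The remainder is 0, so this S-polynomial contributes no new basis element.
An S-polynomial is built so that the two leading terms cancel; whether anything survives reduction is exactly the Gröbner-basis criterion.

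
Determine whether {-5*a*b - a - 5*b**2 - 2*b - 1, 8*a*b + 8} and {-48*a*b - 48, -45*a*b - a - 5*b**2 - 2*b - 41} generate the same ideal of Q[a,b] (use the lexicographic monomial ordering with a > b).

Yes, the ideals are equal.

For a fixed monomial order, each ideal has a unique reduced Gröbner basis; comparing bases decides equality.
Buchberger on the first generating set:
f_1 = -5*a*b - a - 5*b**2 - 2*b - 1, LT = a*b.
f_2 = 8*a*b + 8, LT = a*b.

S(f_1,f_2): lcm = a*b. S = 1/5*a + b**2 + 2/5*b - 4/5.
  reduce S modulo (f_1, f_2):
  remainder 1/5*a + b**2 + 2/5*b - 4/5 ≠ 0; add g_3 = 1/5*a + b**2 + 2/5*b - 4/5 to the basis.

S(f_1,g_3): lcm = a*b. S = 1/5*a - 5*b**3 - b**2 + 22/5*b + 1/5.
  reduce S modulo (f_1, f_2, g_3):
  remainder -5*b**3 - 2*b**2 + 4*b + 1 ≠ 0; add g_4 = -5*b**3 - 2*b**2 + 4*b + 1 to the basis.

The other S-polynomials (S(f_2,g_3), S(f_1,g_4), S(f_2,g_4), S(g_3,g_4)) all reduce to 0 modulo the current basis, so we have a Gröbner basis.
Inter-reduce: drop elements whose leading term is divisible by another's, tail-reduce, and make monic.
Reduced Gröbner basis: {a + 5*b**2 + 2*b - 4, b**3 + 2/5*b**2 - 4/5*b - 1/5}.

Buchberger on the second generating set:
h_1 = -48*a*b - 48, LT = a*b.
h_2 = -45*a*b - a - 5*b**2 - 2*b - 41, LT = a*b.

S(h_1,h_2): lcm = a*b. S = -1/45*a - 1/9*b**2 - 2/45*b + 4/45.
  reduce S modulo (h_1, h_2):
  remainder -1/45*a - 1/9*b**2 - 2/45*b + 4/45 ≠ 0; add k_3 = -1/45*a - 1/9*b**2 - 2/45*b + 4/45 to the basis.

S(h_1,k_3): lcm = a*b. S = -5*b**3 - 2*b**2 + 4*b + 1.
  reduce S modulo (h_1, h_2, k_3):
  remainder -5*b**3 - 2*b**2 + 4*b + 1 ≠ 0; add k_4 = -5*b**3 - 2*b**2 + 4*b + 1 to the basis.

The other S-polynomials (S(h_2,k_3), S(h_1,k_4), S(h_2,k_4), S(k_3,k_4)) all reduce to 0 modulo the current basis, so we have a Gröbner basis.
Inter-reduce: drop elements whose leading term is divisible by another's, tail-reduce, and make monic.
Reduced Gröbner basis: {a + 5*b**2 + 2*b - 4, b**3 + 2/5*b**2 - 4/5*b - 1/5}.

The two bases agree; hence the ideals are identical.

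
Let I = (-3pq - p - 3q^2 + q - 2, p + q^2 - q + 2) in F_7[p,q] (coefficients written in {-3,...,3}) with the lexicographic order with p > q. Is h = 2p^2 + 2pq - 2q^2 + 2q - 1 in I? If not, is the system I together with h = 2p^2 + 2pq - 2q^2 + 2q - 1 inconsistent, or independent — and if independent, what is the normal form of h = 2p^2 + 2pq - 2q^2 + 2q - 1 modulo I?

2p^2 + 2pq - 2q^2 + 2q - 1 lies in I (it reduces to 0).

First compute the reduced Gröbner basis of I by Buchberger's algorithm.
f_1 = -3pq - p - 3q^2 + q - 2, LT = pq.
f_2 = p + q^2 - q + 2, LT = p.

S(f_1,f_2): lcm = pq. S = -2p - q^3 + 2q^2 + 3.
  leading term p: subtract (-2)·f_2 from -2p - q^3 + 2q^2 + 3 → -q^3 - 3q^2 - 2q
  leading term q^3: no divisor's leading term divides it; move -q^3 to the remainder.
  leading term q^2: no divisor's leading term divides it; move -3q^2 to the remainder.
  leading term q: no divisor's leading term divides it; move -2q to the remainder.
  remainder -q^3 - 3q^2 - 2q ≠ 0; add k_3 = -q^3 - 3q^2 - 2q to the basis.

The other S-polynomials (S(f_1,k_3), S(f_2,k_3)) all reduce to 0 modulo the current basis, so we have a Gröbner basis.
Inter-reduce: drop elements whose leading term is divisible by another's, tail-reduce, and make monic.
Reduced Gröbner basis: {p + q^2 - q + 2, q^3 + 3q^2 + 2q}.
Label its elements g_1 = p + q^2 - q + 2, g_2 = q^3 + 3q^2 + 2q.

Reduce h = 2p^2 + 2pq - 2q^2 + 2q - 1 modulo G:
  leading term p^2: subtract (2p)·g_1 from 2p^2 + 2pq - 2q^2 + 2q - 1 → -2pq^2 - 3pq + 3p - 2q^2 + 2q - 1
  leading term pq^2: subtract (-2q^2)·g_1 from -2pq^2 - 3pq + 3p - 2q^2 + 2q - 1 → -3pq + 3p + 2q^4 - 2q^3 + 2q^2 + 2q - 1
  leading term pq: subtract (-3q)·g_1 from -3pq + 3p + 2q^4 - 2q^3 + 2q^2 + 2q - 1 → 3p + 2q^4 + q^3 - q^2 + q - 1
  leading term p: subtract (3)·g_1 from 3p + 2q^4 + q^3 - q^2 + q - 1 → 2q^4 + q^3 + 3q^2 - 3q
  leading term q^4: subtract (2q)·g_2 from 2q^4 + q^3 + 3q^2 - 3q → 2q^3 - q^2 - 3q
  leading term q^3: subtract (2)·g_2 from 2q^3 - q^2 - 3q → 0
  normal form = 0.
Since the normal form is 0, h ∈ I.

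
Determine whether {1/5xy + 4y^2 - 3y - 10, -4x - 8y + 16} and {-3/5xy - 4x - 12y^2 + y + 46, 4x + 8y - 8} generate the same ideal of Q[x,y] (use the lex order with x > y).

No, the ideals differ.

Equality of ideals is decidable: compute both reduced Gröbner bases (unique for the ordering) and check whether they agree.
Buchberger on the first generating set:
f_1 = 1/5xy + 4y^2 - 3y - 10, LT = xy.
f_2 = -4x - 8y + 16, LT = x.

S(f_1,f_2): lcm = xy. S = 18y^2 - 11y - 50.
  leading term y^2: no divisor's leading term divides it; move 18y^2 to the remainder.
  leading term y: no divisor's leading term divides it; move -11y to the remainder.
  leading term 1: no divisor's leading term divides it; move -50 to the remainder.
  remainder 18y^2 - 11y - 50 ≠ 0; add g_3 = 18y^2 - 11y - 50 to the basis.

The other S-polynomials (S(f_1,g_3), S(f_2,g_3)) all reduce to 0 modulo the current basis, so we have a Gröbner basis.
Inter-reduce: drop elements whose leading term is divisible by another's, tail-reduce, and make monic.
Reduced Gröbner basis: {x + 2y - 4, y^2 - 11/18y - 25/9}.

Buchberger on the second generating set:
h_1 = -3/5xy - 4x - 12y^2 + y + 46, LT = xy.
h_2 = 4x + 8y - 8, LT = x.

S(h_1,h_2): lcm = xy. S = 20/3x + 18y^2 + 1/3y - 230/3.
  leading term x: subtract (5/3)·h_2 from 20/3x + 18y^2 + 1/3y - 230/3 → 18y^2 - 13y - 190/3
  leading term y^2: no divisor's leading term divides it; move 18y^2 to the remainder.
  leading term y: no divisor's leading term divides it; move -13y to the remainder.
  leading term 1: no divisor's leading term divides it; move -190/3 to the remainder.
  remainder 18y^2 - 13y - 190/3 ≠ 0; add k_3 = 18y^2 - 13y - 190/3 to the basis.

The other S-polynomials (S(h_1,k_3), S(h_2,k_3)) all reduce to 0 modulo the current basis, so we have a Gröbner basis.
Inter-reduce: drop elements whose leading term is divisible by another's, tail-reduce, and make monic.
Reduced Gröbner basis: {x + 2y - 2, y^2 - 13/18y - 95/27}.

The bases are distinct; the ideals are different.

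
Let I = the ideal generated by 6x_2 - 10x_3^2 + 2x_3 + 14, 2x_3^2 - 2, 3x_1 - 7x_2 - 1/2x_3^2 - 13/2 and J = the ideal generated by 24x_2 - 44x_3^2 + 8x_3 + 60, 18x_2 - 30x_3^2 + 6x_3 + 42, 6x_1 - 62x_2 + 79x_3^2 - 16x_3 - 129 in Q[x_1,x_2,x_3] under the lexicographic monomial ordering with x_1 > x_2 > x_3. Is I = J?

No, the ideals differ.

Equality of ideals is decidable: compute both reduced Gröbner bases (unique for the ordering) and check whether they agree.
Buchberger on the first generating set:
f_1 = 6x_2 - 10x_3^2 + 2x_3 + 14, LT = x_2.
f_2 = 2x_3^2 - 2, LT = x_3^2.
f_3 = 3x_1 - 7x_2 - 1/2x_3^2 - 13/2, LT = x_1.

The S-polynomials (S(f_1,f_2), S(f_1,f_3), S(f_2,f_3)) all reduce to 0 modulo the current basis, so we have a Gröbner basis.
Inter-reduce: drop elements whose leading term is divisible by another's, tail-reduce, and make monic.
Reduced Gröbner basis: {x_1 + 7/9x_3 - 7/9, x_2 + 1/3x_3 + 2/3, x_3^2 - 1}.

Buchberger on the second generating set:
h_1 = 24x_2 - 44x_3^2 + 8x_3 + 60, LT = x_2.
h_2 = 18x_2 - 30x_3^2 + 6x_3 + 42, LT = x_2.
h_3 = 6x_1 - 62x_2 + 79x_3^2 - 16x_3 - 129, LT = x_1.

S(h_1,h_2): lcm = x_2. S = -1/6x_3^2 + 1/6.
  reduce S modulo (h_1, h_2, h_3):
  remainder -1/6x_3^2 + 1/6 ≠ 0; add k_4 = -1/6x_3^2 + 1/6 to the basis.

The other S-polynomials (S(h_1,h_3), S(h_2,h_3), S(h_1,k_4), S(h_2,k_4), S(h_3,k_4)) all reduce to 0 modulo the current basis, so we have a Gröbner basis.
Inter-reduce: drop elements whose leading term is divisible by another's, tail-reduce, and make monic.
Reduced Gröbner basis: {x_1 + 7/9x_3 - 13/9, x_2 + 1/3x_3 + 2/3, x_3^2 - 1}.

These differ, so the ideals are not equal.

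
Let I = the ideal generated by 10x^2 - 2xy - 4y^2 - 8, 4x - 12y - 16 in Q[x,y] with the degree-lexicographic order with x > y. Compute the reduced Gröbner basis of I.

G = {y^2 + 29/10y + 19/10, x - 3y - 4}

f_1 = 10x^2 - 2xy - 4y^2 - 8, LT = x^2.
f_2 = 4x - 12y - 16, LT = x.

S(f_1,f_2): lcm = x^2. S = 14/5xy - 2/5y^2 + 4x - 4/5.
  reduce S modulo (f_1, f_2):
  remainder 8y^2 + 116/5y + 76/5 ≠ 0; add g_3 = 8y^2 + 116/5y + 76/5 to the basis.

The other S-polynomials (S(f_1,g_3), S(f_2,g_3)) all reduce to 0 modulo the current basis, so we have a Gröbner basis.
Inter-reduce: drop elements whose leading term is divisible by another's, tail-reduce, and make monic.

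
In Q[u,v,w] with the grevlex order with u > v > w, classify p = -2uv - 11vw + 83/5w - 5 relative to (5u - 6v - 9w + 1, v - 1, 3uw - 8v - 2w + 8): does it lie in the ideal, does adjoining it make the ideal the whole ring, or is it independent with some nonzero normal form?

Adjoining -2uv - 11vw + 83/5w - 5 makes the ideal the whole ring: the system is inconsistent.

First compute the reduced Gröbner basis of I by Buchberger's algorithm.
f_1 = 5u - 6v - 9w + 1, LT = u.
f_2 = v - 1, LT = v.
f_3 = 3uw - 8v - 2w + 8, LT = uw.

S(f_1,f_3): lcm = uw. S = -6/5vw - 9/5w^2 + 8/3v + 13/15w - 8/3.
  leading term vw: subtract (-6/5w)·f_2 from -6/5vw - 9/5w^2 + 8/3v + 13/15w - 8/3 → -9/5w^2 + 8/3v - 1/3w - 8/3
  leading term w^2: no divisor's leading term divides it; move -9/5w^2 to the remainder.
  leading term v: subtract (8/3)·f_2 from 8/3v - 1/3w - 8/3 → -1/3w
  leading term w: no divisor's leading term divides it; move -1/3w to the remainder.
  remainder -9/5w^2 - 1/3w ≠ 0; add h_4 = -9/5w^2 - 1/3w to the basis.

The other S-polynomials (S(f_1,f_2), S(f_2,f_3), S(f_1,h_4), S(f_2,h_4), S(f_3,h_4)) all reduce to 0 modulo the current basis, so we have a Gröbner basis.
Inter-reduce: drop elements whose leading term is divisible by another's, tail-reduce, and make monic.
Reduced Gröbner basis: {w^2 + 5/27w, u - 9/5w - 1, v - 1}.
Label its elements g_1 = w^2 + 5/27w, g_2 = u - 9/5w - 1, g_3 = v - 1.

Reduce p = -2uv - 11vw + 83/5w - 5 modulo G:
  leading term uv: subtract (-2v)·g_2 from -2uv - 11vw + 83/5w - 5 → -73/5vw - 2v + 83/5w - 5
  leading term vw: subtract (-73/5w)·g_3 from -73/5vw - 2v + 83/5w - 5 → -2v + 2w - 5
  leading term v: subtract (-2)·g_3 from -2v + 2w - 5 → 2w - 7
  leading term w: no divisor's leading term divides it; move 2w to the remainder.
  leading term 1: no divisor's leading term divides it; move -7 to the remainder.
  normal form = 2w - 7.
The normal form is nonzero, so p ∉ I. Since p minus its normal form lies in I, I + (p) = I + (r) where r = 2w - 7; decide whether this ideal is the whole ring.
Run Buchberger on G together with r (pairs among the g_i already reduce to 0 since G is a Gröbner basis):
g_1 = w^2 + 5/27w, LT = w^2.
g_2 = u - 9/5w - 1, LT = u.
g_3 = v - 1, LT = v.
r = 2w - 7, LT = w.

S(g_1,r): lcm = w^2. S = 199/54w.
  leading term w: subtract (199/108)·r from 199/54w → 1393/108
  leading term 1: no divisor's leading term divides it; move 1393/108 to the remainder.
  remainder 1393/108 ≠ 0; add m_5 = 1393/108 to the basis.

The other S-polynomials (S(g_1,g_2), S(g_1,g_3), S(g_2,g_3), S(g_2,r), S(g_3,r), S(g_1,m_5), S(g_2,m_5), S(g_3,m_5), S(r,m_5)) all reduce to 0 modulo the current basis, so we have a Gröbner basis.
Inter-reduce: drop elements whose leading term is divisible by another's, tail-reduce, and make monic.
Reduced Gröbner basis: {1}.
The reduced Gröbner basis of I + (p) is {1}: the ideal is the whole ring, so the enlarged system has no common solution — adjoining p is inconsistent.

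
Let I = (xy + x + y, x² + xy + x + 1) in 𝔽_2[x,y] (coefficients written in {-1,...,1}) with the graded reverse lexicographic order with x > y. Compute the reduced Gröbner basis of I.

G = {x² + y + 1, xy + x + y, y² + x + y + 1}

This is the nonlinear analogue of row-reducing a linear system.

f_1 = xy + x + y, LT = xy.
f_2 = x² + xy + x + 1, LT = x².

S(f_1,f_2): lcm = x²y. S = xy² + x² + y.
  reduce S modulo (f_1, f_2):
  remainder y² + x + y + 1 ≠ 0; add g_3 = y² + x + y + 1 to the basis.

The other S-polynomials (S(f_1,g_3), S(f_2,g_3)) all reduce to 0 modulo the current basis, so we have a Gröbner basis.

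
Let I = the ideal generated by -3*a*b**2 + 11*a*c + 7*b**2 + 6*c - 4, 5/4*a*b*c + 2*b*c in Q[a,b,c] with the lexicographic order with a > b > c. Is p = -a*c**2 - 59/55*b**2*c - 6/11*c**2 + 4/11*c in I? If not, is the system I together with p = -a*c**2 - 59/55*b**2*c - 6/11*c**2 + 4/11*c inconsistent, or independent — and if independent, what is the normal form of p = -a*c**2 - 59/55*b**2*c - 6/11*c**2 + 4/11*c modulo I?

First compute the reduced Gröbner basis of I by Buchberger's algorithm.
f_1 = -3*a*b**2 + 11*a*c + 7*b**2 + 6*c - 4, LT = a*b**2.
f_2 = 5/4*a*b*c + 2*b*c, LT = a*b*c.

S(f_1,f_2): lcm = a*b**2*c. S = -11/3*a*c**2 - 59/15*b**2*c - 2*c**2 + 4/3*c.
  leading term a*c**2: no divisor's leading term divides it; move -11/3*a*c**2 to the remainder.
  leading term b**2*c: no divisor's leading term divides it; move -59/15*b**2*c to the remainder.
  leading term c**2: no divisor's leading term divides it; move -2*c**2 to the remainder.
  leading term c: no divisor's leading term divides it; move 4/3*c to the remainder.
  remainder -11/3*a*c**2 - 59/15*b**2*c - 2*c**2 + 4/3*c ≠ 0; add h_3 = -11/3*a*c**2 - 59/15*b**2*c - 2*c**2 + 4/3*c to the basis.

S(f_1,h_3): lcm = a*b**2*c**2. S = -11/3*a*c**3 - 59/55*b**4*c - 95/33*b**2*c**2 + 4/11*b**2*c - 2*c**3 + 4/3*c**2.
  leading term a*c**3: subtract (c)·h_3 from -11/3*a*c**3 - 59/55*b**4*c - 95/33*b**2*c**2 + 4/11*b**2*c - 2*c**3 + 4/3*c**2 → -59/55*b**4*c + 58/55*b**2*c**2 + 4/11*b**2*c
  leading term b**4*c: no divisor's leading term divides it; move -59/55*b**4*c to the remainder.
  leading term b**2*c**2: no divisor's leading term divides it; move 58/55*b**2*c**2 to the remainder.
  leading term b**2*c: no divisor's leading term divides it; move 4/11*b**2*c to the remainder.
  remainder -59/55*b**4*c + 58/55*b**2*c**2 + 4/11*b**2*c ≠ 0; add h_4 = -59/55*b**4*c + 58/55*b**2*c**2 + 4/11*b**2*c to the basis.

S(f_2,h_3): lcm = a*b*c**2. S = -59/55*b**3*c + 58/55*b*c**2 + 4/11*b*c.
  leading term b**3*c: no divisor's leading term divides it; move -59/55*b**3*c to the remainder.
  leading term b*c**2: no divisor's leading term divides it; move 58/55*b*c**2 to the remainder.
  leading term b*c: no divisor's leading term divides it; move 4/11*b*c to the remainder.
  remainder -59/55*b**3*c + 58/55*b*c**2 + 4/11*b*c ≠ 0; add h_5 = -59/55*b**3*c + 58/55*b*c**2 + 4/11*b*c to the basis.

The other S-polynomials (S(f_1,h_4), S(f_2,h_4), S(h_3,h_4), S(f_1,h_5), S(f_2,h_5), S(h_3,h_5), S(h_4,h_5)) all reduce to 0 modulo the current basis, so we have a Gröbner basis.
Inter-reduce: drop elements whose leading term is divisible by another's, tail-reduce, and make monic.
Reduced Gröbner basis: {a*b**2 - 11/3*a*c - 7/3*b**2 - 2*c + 4/3, a*b*c + 8/5*b*c, a*c**2 + 59/55*b**2*c + 6/11*c**2 - 4/11*c, b**3*c - 58/59*b*c**2 - 20/59*b*c}.
Label its elements g_1 = a*b**2 - 11/3*a*c - 7/3*b**2 - 2*c + 4/3, g_2 = a*b*c + 8/5*b*c, g_3 = a*c**2 + 59/55*b**2*c + 6/11*c**2 - 4/11*c, g_4 = b**3*c - 58/59*b*c**2 - 20/59*b*c.

Reduce p = -a*c**2 - 59/55*b**2*c - 6/11*c**2 + 4/11*c modulo G:
  leading term a*c**2: subtract (-1)·g_3 from -a*c**2 - 59/55*b**2*c - 6/11*c**2 + 4/11*c → 0
  normal form = 0.
Since the normal form is 0, p ∈ I.

-a*c**2 - 59/55*b**2*c - 6/11*c**2 + 4/11*c lies in I (it reduces to 0).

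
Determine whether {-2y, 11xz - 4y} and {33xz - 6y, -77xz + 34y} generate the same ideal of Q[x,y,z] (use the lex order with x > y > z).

Equality of ideals is decidable: compute both reduced Gröbner bases (unique for the ordering) and check whether they agree.
Buchberger on the first generating set:
f_1 = -2y, LT = y.
f_2 = 11xz - 4y, LT = xz.

The S-polynomials (S(f_1,f_2)) all reduce to 0 modulo the current basis, so we have a Gröbner basis.
Inter-reduce: drop elements whose leading term is divisible by another's, tail-reduce, and make monic.
Reduced Gröbner basis: {xz, y}.

Buchberger on the second generating set:
h_1 = 33xz - 6y, LT = xz.
h_2 = -77xz + 34y, LT = xz.

S(h_1,h_2): lcm = xz. S = 20/77y.
  reduce S modulo (h_1, h_2):
  remainder 20/77y ≠ 0; add k_3 = 20/77y to the basis.

The other S-polynomials (S(h_1,k_3), S(h_2,k_3)) all reduce to 0 modulo the current basis, so we have a Gröbner basis.
Inter-reduce: drop elements whose leading term is divisible by another's, tail-reduce, and make monic.
Reduced Gröbner basis: {xz, y}.

These coincide, so the ideals are equal.

Yes, the ideals are equal.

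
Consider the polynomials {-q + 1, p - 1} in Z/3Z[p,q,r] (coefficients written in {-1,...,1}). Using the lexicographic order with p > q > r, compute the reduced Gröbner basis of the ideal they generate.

This is the nonlinear analogue of row-reducing a linear system.

f_1 = -q + 1, LT = q.
f_2 = p - 1, LT = p.

S(f_1,f_2): leading monomials are coprime, so the S-polynomial reduces to 0 (Buchberger's first criterion).
Every S-polynomial of the final basis reduces to 0, so we have a Gröbner basis.

G = {p - 1, q - 1}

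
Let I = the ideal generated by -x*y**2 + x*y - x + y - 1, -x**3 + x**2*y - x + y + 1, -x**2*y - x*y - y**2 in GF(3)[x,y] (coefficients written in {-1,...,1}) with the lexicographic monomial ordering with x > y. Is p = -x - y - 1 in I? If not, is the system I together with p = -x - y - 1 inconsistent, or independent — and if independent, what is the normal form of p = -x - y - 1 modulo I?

-x - y - 1 lies in I (it reduces to 0).

First compute the reduced Gröbner basis of I by Buchberger's algorithm.
f_1 = -x*y**2 + x*y - x + y - 1, LT = x*y**2.
f_2 = -x**3 + x**2*y - x + y + 1, LT = x**3.
f_3 = -x**2*y - x*y - y**2, LT = x**2*y.

S(f_1,f_2): lcm = x**3*y**2. S = -x**3*y + x**3 + x**2*y**3 - x**2*y + x**2 - x*y**2 + y**3 + y**2.
  reduce S modulo (f_1, f_2, f_3):
  remainder x**2 + x*y - x + y**3 + y**2 + 1 ≠ 0; add h_4 = x**2 + x*y - x + y**3 + y**2 + 1 to the basis.

S(f_1,f_3): lcm = x**2*y**2. S = -x**2*y + x**2 - x*y**2 - x*y + x - y**3.
  reduce S modulo (f_1, f_2, f_3, h_4):
  remainder x*y + y**3 - y ≠ 0; add h_5 = x*y + y**3 - y to the basis.

S(f_2,f_3): lcm = x**3*y. S = -x**2*y**2 - x**2*y - x*y**2 + x*y - y**2 - y.
  reduce S modulo (f_1, f_2, f_3, h_4, h_5):
  remainder -y**3 + y ≠ 0; add h_6 = -y**3 + y to the basis.

S(f_1,h_4): lcm = x**2*y**2. S = -x**2*y + x**2 - x*y**3 + x*y**2 - x*y + x - y**5 - y**4 - y**2.
  reduce S modulo (f_1, f_2, f_3, h_4, h_5, h_6):
  remainder -x - y - 1 ≠ 0; add h_7 = -x - y - 1 to the basis.

S(f_3,h_4): lcm = x**2*y. S = -x*y**2 - x*y - y**4 - y**3 + y**2 - y.
  reduce S modulo (f_1, f_2, f_3, h_4, h_5, h_6, h_7):
  remainder -y ≠ 0; add h_8 = -y to the basis.

The other S-polynomials (S(f_2,h_4), S(f_1,h_5), S(f_2,h_5), S(f_3,h_5), S(h_4,h_5), S(f_1,h_6), S(f_2,h_6), S(f_3,h_6), S(h_4,h_6), S(h_5,h_6), S(f_1,h_7), S(f_2,h_7), S(f_3,h_7), S(h_4,h_7), S(h_5,h_7), S(h_6,h_7), S(f_1,h_8), S(f_2,h_8), S(f_3,h_8), S(h_4,h_8), S(h_5,h_8), S(h_6,h_8), S(h_7,h_8)) all reduce to 0 modulo the current basis, so we have a Gröbner basis.
Inter-reduce: drop elements whose leading term is divisible by another's, tail-reduce, and make monic.
Reduced Gröbner basis: {x + 1, y}.
Label its elements g_1 = x + 1, g_2 = y.

Reduce p = -x - y - 1 modulo G:
  leading term x: subtract (-1)·g_1 from -x - y - 1 → -y
  leading term y: subtract (-1)·g_2 from -y → 0
  normal form = 0.
Since the normal form is 0, p ∈ I.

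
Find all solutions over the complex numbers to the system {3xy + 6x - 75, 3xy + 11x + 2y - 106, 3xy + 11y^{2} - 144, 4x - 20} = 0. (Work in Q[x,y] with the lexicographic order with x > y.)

{(5, 3)}

Compute a lex Gröbner basis by Buchberger's algorithm.
f_1 = 3xy + 6x - 75, LT = xy.
f_2 = 3xy + 11x + 2y - 106, LT = xy.
f_3 = 3xy + 11y^{2} - 144, LT = xy.
f_4 = 4x - 20, LT = x.

S(f_1,f_2): lcm = xy. S = -\tfrac{5}{3}x - \tfrac{2}{3}y + \tfrac{31}{3}.
  leading term x: subtract (-\tfrac{5}{12})·f_4 from -\tfrac{5}{3}x - \tfrac{2}{3}y + \tfrac{31}{3} → -\tfrac{2}{3}y + 2
  leading term y: no divisor's leading term divides it; move -\tfrac{2}{3}y to the remainder.
  leading term 1: no divisor's leading term divides it; move 2 to the remainder.
  remainder -\tfrac{2}{3}y + 2 ≠ 0; add h_5 = -\tfrac{2}{3}y + 2 to the basis.

The other S-polynomials (S(f_1,f_3), S(f_1,f_4), S(f_2,f_3), S(f_2,f_4), S(f_3,f_4), S(f_1,h_5), S(f_2,h_5), S(f_3,h_5), S(f_4,h_5)) all reduce to 0 modulo the current basis, so we have a Gröbner basis.
Inter-reduce: drop elements whose leading term is divisible by another's, tail-reduce, and make monic.
Reduced Gröbner basis: {x - 5, y - 3}.

Elimination: the polynomial y - 3 lies in the elimination ideal for y, so y ∈ {3}. For each such y, the remaining basis elements (now univariate) give the rest of the solution.
  y = 3: the earlier basis element becomes x - 5 = 0, giving x = 5 — point (5, 3).
Substituting each solution back into the original system confirms all equations vanish.
This is the nonlinear analogue of row-reducing a linear system.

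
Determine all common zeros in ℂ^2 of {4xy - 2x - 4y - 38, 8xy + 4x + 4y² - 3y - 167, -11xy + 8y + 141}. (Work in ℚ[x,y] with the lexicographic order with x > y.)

Compute a lex Gröbner basis by Buchberger's algorithm.
f_1 = 4xy - 2x - 4y - 38, LT = xy.
f_2 = 8xy + 4x + 4y² - 3y - 167, LT = xy.
f_3 = -11xy + 8y + 141, LT = xy.

S(f_1,f_2): lcm = xy. S = -x - ½y² - ⅝y + 91/8.
  leading term x: no divisor's leading term divides it; move -x to the remainder.
  leading term y²: no divisor's leading term divides it; move -½y² to the remainder.
  leading term y: no divisor's leading term divides it; move -⅝y to the remainder.
  leading term 1: no divisor's leading term divides it; move 91/8 to the remainder.
  remainder -x - ½y² - ⅝y + 91/8 ≠ 0; add h_4 = -x - ½y² - ⅝y + 91/8 to the basis.

S(f_1,f_3): lcm = xy. S = -½x - 3/11y + 73/22.
  leading term x: subtract (½)·h_4 from -½x - 3/11y + 73/22 → ¼y² + 7/176y - 417/176
  leading term y²: no divisor's leading term divides it; move ¼y² to the remainder.
  leading term y: no divisor's leading term divides it; move 7/176y to the remainder.
  leading term 1: no divisor's leading term divides it; move -417/176 to the remainder.
  remainder ¼y² + 7/176y - 417/176 ≠ 0; add h_5 = ¼y² + 7/176y - 417/176 to the basis.

S(f_1,h_4): lcm = xy. S = -½x - ½y³ - ⅝y² + 83/8y - 19/2.
  leading term x: subtract (½)·h_4 from -½x - ½y³ - ⅝y² + 83/8y - 19/2 → -½y³ - ⅜y² + 171/16y - 243/16
  leading term y³: subtract (-2y)·h_5 from -½y³ - ⅜y² + 171/16y - 243/16 → -13/44y² + 1047/176y - 243/16
  leading term y²: subtract (-13/11)·h_5 from -13/44y² + 1047/176y - 243/16 → 1451/242y - 4353/242
  leading term y: no divisor's leading term divides it; move 1451/242y to the remainder.
  leading term 1: no divisor's leading term divides it; move -4353/242 to the remainder.
  remainder 1451/242y - 4353/242 ≠ 0; add h_6 = 1451/242y - 4353/242 to the basis.

The other S-polynomials (S(f_2,f_3), S(f_2,h_4), S(f_3,h_4), S(f_1,h_5), S(f_2,h_5), S(f_3,h_5), S(h_4,h_5), S(f_1,h_6), S(f_2,h_6), S(f_3,h_6), S(h_4,h_6), S(h_5,h_6)) all reduce to 0 modulo the current basis, so we have a Gröbner basis.
Inter-reduce: drop elements whose leading term is divisible by another's, tail-reduce, and make monic.
Reduced Gröbner basis: {x - 5, y - 3}.

Elimination: the polynomial y - 3 lies in the elimination ideal for y, so y ∈ {3}. For each such y, the remaining basis elements (now univariate) give the rest of the solution.
  y = 3: the earlier basis element becomes x - 5 = 0, giving x = 5 — point (5, 3).
Each listed point satisfies every original equation (direct substitution).
This is the nonlinear analogue of row-reducing a linear system.

{(5, 3)}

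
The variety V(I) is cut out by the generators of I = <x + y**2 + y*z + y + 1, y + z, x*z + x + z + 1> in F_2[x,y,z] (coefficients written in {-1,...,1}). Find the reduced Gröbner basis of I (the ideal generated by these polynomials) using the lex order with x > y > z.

f_1 = x + y**2 + y*z + y + 1, LT = x.
f_2 = y + z, LT = y.
f_3 = x*z + x + z + 1, LT = x*z.

S(f_1,f_3): lcm = x*z. S = x + y**2*z + y*z**2 + y*z + 1.
  reduce S modulo (f_1, f_2, f_3):
  remainder z**2 + z ≠ 0; add g_4 = z**2 + z to the basis.

The other S-polynomials (S(f_1,f_2), S(f_2,f_3), S(f_1,g_4), S(f_2,g_4), S(f_3,g_4)) all reduce to 0 modulo the current basis, so we have a Gröbner basis.
Inter-reduce: drop elements whose leading term is divisible by another's, tail-reduce, and make monic.

G = {x + z + 1, y + z, z**2 + z}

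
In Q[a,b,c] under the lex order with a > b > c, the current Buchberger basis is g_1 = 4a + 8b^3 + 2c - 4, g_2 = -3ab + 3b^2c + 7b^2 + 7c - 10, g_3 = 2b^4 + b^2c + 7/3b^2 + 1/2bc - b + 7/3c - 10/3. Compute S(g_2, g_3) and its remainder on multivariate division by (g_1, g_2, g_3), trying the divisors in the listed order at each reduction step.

lcm(LM(g_2), LM(g_3)) = ab^4.
S = (lcm/LT(g_2))·g_2 − (lcm/LT(g_3))·g_3 = -1/2ab^2c - 7/6ab^2 - 1/4abc + 1/2ab - 7/6ac + 5/3a - b^5c - 7/3b^5 - 7/3b^3c + 10/3b^3.
Reduce S modulo (g_1, g_2, g_3) in that order:
  leading term ab^2c: subtract (-1/8b^2c)·g_1 from -1/2ab^2c - 7/6ab^2 - 1/4abc + 1/2ab - 7/6ac + 5/3a - b^5c - 7/3b^5 - 7/3b^3c + 10/3b^3 → -7/6ab^2 - 1/4abc + 1/2ab - 7/6ac + 5/3a - 7/3b^5 - 7/3b^3c + 10/3b^3 + 1/4b^2c^2 - 1/2b^2c
  leading term ab^2: subtract (-7/24b^2)·g_1 from -7/6ab^2 - 1/4abc + 1/2ab - 7/6ac + 5/3a - 7/3b^5 - 7/3b^3c + 10/3b^3 + 1/4b^2c^2 - 1/2b^2c → -1/4abc + 1/2ab - 7/6ac + 5/3a - 7/3b^3c + 10/3b^3 + 1/4b^2c^2 + 1/12b^2c - 7/6b^2
  leading term abc: subtract (-1/16bc)·g_1 from -1/4abc + 1/2ab - 7/6ac + 5/3a - 7/3b^3c + 10/3b^3 + 1/4b^2c^2 + 1/12b^2c - 7/6b^2 → 1/2ab - 7/6ac + 5/3a + 1/2b^4c - 7/3b^3c + 10/3b^3 + 1/4b^2c^2 + 1/12b^2c - 7/6b^2 + 1/8bc^2 - 1/4bc
  leading term ab: subtract (1/8b)·g_1 from 1/2ab - 7/6ac + 5/3a + 1/2b^4c - 7/3b^3c + 10/3b^3 + 1/4b^2c^2 + 1/12b^2c - 7/6b^2 + 1/8bc^2 - 1/4bc → -7/6ac + 5/3a + 1/2b^4c - b^4 - 7/3b^3c + 10/3b^3 + 1/4b^2c^2 + 1/12b^2c - 7/6b^2 + 1/8bc^2 - 1/2bc + 1/2b
  leading term ac: subtract (-7/24c)·g_1 from -7/6ac + 5/3a + 1/2b^4c - b^4 - 7/3b^3c + 10/3b^3 + 1/4b^2c^2 + 1/12b^2c - 7/6b^2 + 1/8bc^2 - 1/2bc + 1/2b → 5/3a + 1/2b^4c - b^4 + 10/3b^3 + 1/4b^2c^2 + 1/12b^2c - 7/6b^2 + 1/8bc^2 - 1/2bc + 1/2b + 7/12c^2 - 7/6c
  leading term a: subtract (5/12)·g_1 from 5/3a + 1/2b^4c - b^4 + 10/3b^3 + 1/4b^2c^2 + 1/12b^2c - 7/6b^2 + 1/8bc^2 - 1/2bc + 1/2b + 7/12c^2 - 7/6c → 1/2b^4c - b^4 + 1/4b^2c^2 + 1/12b^2c - 7/6b^2 + 1/8bc^2 - 1/2bc + 1/2b + 7/12c^2 - 2c + 5/3
  leading term b^4c: subtract (1/4c)·g_3 from 1/2b^4c - b^4 + 1/4b^2c^2 + 1/12b^2c - 7/6b^2 + 1/8bc^2 - 1/2bc + 1/2b + 7/12c^2 - 2c + 5/3 → -b^4 - 1/2b^2c - 7/6b^2 - 1/4bc + 1/2b - 7/6c + 5/3
  leading term b^4: subtract (-1/2)·g_3 from -b^4 - 1/2b^2c - 7/6b^2 - 1/4bc + 1/2b - 7/6c + 5/3 → 0
The remainder is 0, so this S-polynomial contributes no new basis element.
This is the inner loop of Buchberger's algorithm — each nonzero remainder becomes a new basis element.

S(g_2, g_3) = -1/2ab^2c - 7/6ab^2 - 1/4abc + 1/2ab - 7/6ac + 5/3a - b^5c - 7/3b^5 - 7/3b^3c + 10/3b^3; remainder on division = 0.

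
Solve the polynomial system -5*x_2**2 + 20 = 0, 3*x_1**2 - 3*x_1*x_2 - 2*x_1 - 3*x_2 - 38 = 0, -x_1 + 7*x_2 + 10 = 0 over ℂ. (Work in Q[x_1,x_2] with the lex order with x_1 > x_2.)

{(-4, -2)}

Compute a lex Gröbner basis by Buchberger's algorithm.
f_1 = -5*x_2**2 + 20, LT = x_2**2.
f_2 = 3*x_1**2 - 3*x_1*x_2 - 2*x_1 - 3*x_2 - 38, LT = x_1**2.
f_3 = -x_1 + 7*x_2 + 10, LT = x_1.

S(f_2,f_3): lcm = x_1**2. S = 6*x_1*x_2 + 28/3*x_1 - x_2 - 38/3.
  leading term x_1*x_2: subtract (-6*x_2)·f_3 from 6*x_1*x_2 + 28/3*x_1 - x_2 - 38/3 → 28/3*x_1 + 42*x_2**2 + 59*x_2 - 38/3
  leading term x_1: subtract (-28/3)·f_3 from 28/3*x_1 + 42*x_2**2 + 59*x_2 - 38/3 → 42*x_2**2 + 373/3*x_2 + 242/3
  leading term x_2**2: subtract (-42/5)·f_1 from 42*x_2**2 + 373/3*x_2 + 242/3 → 373/3*x_2 + 746/3
  leading term x_2: no divisor's leading term divides it; move 373/3*x_2 to the remainder.
  leading term 1: no divisor's leading term divides it; move 746/3 to the remainder.
  remainder 373/3*x_2 + 746/3 ≠ 0; add h_4 = 373/3*x_2 + 746/3 to the basis.

The other S-polynomials (S(f_1,f_2), S(f_1,f_3), S(f_1,h_4), S(f_2,h_4), S(f_3,h_4)) all reduce to 0 modulo the current basis, so we have a Gröbner basis.
Inter-reduce: drop elements whose leading term is divisible by another's, tail-reduce, and make monic.
Reduced Gröbner basis: {x_1 + 4, x_2 + 2}.

Elimination: the polynomial x_2 + 2 lies in the elimination ideal for x_2, so x_2 ∈ {-2}. For each such x_2, the remaining basis elements (now univariate) give the rest of the solution.
  x_2 = -2: the earlier basis element becomes x_1 + 4 = 0, giving x_1 = -4 — point (-4, -2).
A lex Gröbner basis triangularizes the system, enabling back-substitution.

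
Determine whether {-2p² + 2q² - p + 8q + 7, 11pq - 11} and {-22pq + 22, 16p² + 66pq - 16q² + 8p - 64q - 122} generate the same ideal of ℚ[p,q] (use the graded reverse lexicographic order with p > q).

Two ideals are equal iff their reduced Gröbner bases coincide (the reduced basis is unique for a fixed ordering).
Buchberger on the first generating set:
f_1 = -2p² + 2q² - p + 8q + 7, LT = p².
f_2 = 11pq - 11, LT = pq.

S(f_1,f_2): lcm = p²q. S = -q³ + ½pq - 4q² + p - 7/2q.
  leading term q³: no divisor's leading term divides it; move -q³ to the remainder.
  leading term pq: subtract (1/22)·f_2 from ½pq - 4q² + p - 7/2q → -4q² + p - 7/2q + ½
  leading term q²: no divisor's leading term divides it; move -4q² to the remainder.
  leading term p: no divisor's leading term divides it; move p to the remainder.
  leading term q: no divisor's leading term divides it; move -7/2q to the remainder.
  leading term 1: no divisor's leading term divides it; move ½ to the remainder.
  remainder -q³ - 4q² + p - 7/2q + ½ ≠ 0; add g_3 = -q³ - 4q² + p - 7/2q + ½ to the basis.

S(f_1,g_3): leading monomials are coprime, so the S-polynomial reduces to 0 (Buchberger's first criterion).
S(f_2,g_3): lcm = pq³. S = -4pq² + p² - 7/2pq - q² + ½p.
  leading term pq²: subtract (-4/11q)·f_2 from -4pq² + p² - 7/2pq - q² + ½p → p² - 7/2pq - q² + ½p - 4q
  leading term p²: subtract (-½)·f_1 from p² - 7/2pq - q² + ½p - 4q → -7/2pq + 7/2
  leading term pq: subtract (-7/22)·f_2 from -7/2pq + 7/2 → 0
  remainder 0.

Every S-polynomial of the final basis reduces to 0, so we have a Gröbner basis.
Inter-reduce: drop elements whose leading term is divisible by another's, tail-reduce, and make monic.
Reduced Gröbner basis: {q³ + 4q² - p + 7/2q - ½, p² - q² + ½p - 4q - 7/2, pq - 1}.

Buchberger on the second generating set:
h_1 = -22pq + 22, LT = pq.
h_2 = 16p² + 66pq - 16q² + 8p - 64q - 122, LT = p².

S(h_1,h_2): lcm = p²q. S = -33/8pq² + q³ - ½pq + 4q² - p + 61/8q.
  leading term pq²: subtract (3/16q)·h_1 from -33/8pq² + q³ - ½pq + 4q² - p + 61/8q → q³ - ½pq + 4q² - p + 7/2q
  leading term q³: no divisor's leading term divides it; move q³ to the remainder.
  leading term pq: subtract (1/44)·h_1 from -½pq + 4q² - p + 7/2q → 4q² - p + 7/2q - ½
  leading term q²: no divisor's leading term divides it; move 4q² to the remainder.
  leading term p: no divisor's leading term divides it; move -p to the remainder.
  leading term q: no divisor's leading term divides it; move 7/2q to the remainder.
  leading term 1: no divisor's leading term divides it; move -½ to the remainder.
  remainder q³ + 4q² - p + 7/2q - ½ ≠ 0; add k_3 = q³ + 4q² - p + 7/2q - ½ to the basis.

S(h_1,k_3): lcm = pq³. S = -4pq² + p² - 7/2pq - q² + ½p.
  leading term pq²: subtract (2/11q)·h_1 from -4pq² + p² - 7/2pq - q² + ½p → p² - 7/2pq - q² + ½p - 4q
  leading term p²: subtract (1/16)·h_2 from p² - 7/2pq - q² + ½p - 4q → -61/8pq + 61/8
  leading term pq: subtract (61/176)·h_1 from -61/8pq + 61/8 → 0
  remainder 0.

S(h_2,k_3): leading monomials are coprime, so the S-polynomial reduces to 0 (Buchberger's first criterion).
Every S-polynomial of the final basis reduces to 0, so we have a Gröbner basis.
Inter-reduce: drop elements whose leading term is divisible by another's, tail-reduce, and make monic.
Reduced Gröbner basis: {q³ + 4q² - p + 7/2q - ½, p² - q² + ½p - 4q - 7/2, pq - 1}.

These coincide, so the ideals are equal.

Yes, the ideals are equal.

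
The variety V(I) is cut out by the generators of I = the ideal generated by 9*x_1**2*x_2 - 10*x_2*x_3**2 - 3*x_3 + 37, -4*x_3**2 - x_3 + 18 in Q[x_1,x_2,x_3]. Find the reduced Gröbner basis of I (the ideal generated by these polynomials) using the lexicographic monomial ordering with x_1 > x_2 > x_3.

f_1 = 9*x_1**2*x_2 - 10*x_2*x_3**2 - 3*x_3 + 37, LT = x_1**2*x_2.
f_2 = -4*x_3**2 - x_3 + 18, LT = x_3**2.

The S-polynomials (S(f_1,f_2)) all reduce to 0 modulo the current basis, so we have a Gröbner basis.

G = {x_1**2*x_2 + 5/18*x_2*x_3 - 5*x_2 - 1/3*x_3 + 37/9, x_3**2 + 1/4*x_3 - 9/2}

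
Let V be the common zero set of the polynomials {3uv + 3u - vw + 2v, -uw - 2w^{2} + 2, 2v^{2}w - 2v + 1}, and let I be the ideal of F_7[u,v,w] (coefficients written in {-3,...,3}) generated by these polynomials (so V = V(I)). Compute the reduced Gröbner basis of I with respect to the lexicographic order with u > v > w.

G = {u - w^{4} + w + 3, v - w^{4} + 3w^{3} - 2w^{2} + 2w - 3, w^{5} + w^{2} - 3w - 2}

f_1 = 3uv + 3u - vw + 2v, LT = uv.
f_2 = -uw - 2w^{2} + 2, LT = uw.
f_3 = 2v^{2}w - 2v + 1, LT = v^{2}w.

S(f_1,f_2): lcm = uvw. S = uw + 3vw + 2v.
  reduce S modulo (f_1, f_2, f_3):
  remainder 3vw + 2v - 2w^{2} + 2 ≠ 0; add g_4 = 3vw + 2v - 2w^{2} + 2 to the basis.

S(f_1,f_3): lcm = uv^{2}w. S = uvw + uv + 3u + 2v^{2}w^{2} + 3v^{2}w.
  reduce S modulo (f_1, f_2, f_3, g_4):
  remainder 2u - 2v + w^{3} - 3w^{2} - 2w - 2 ≠ 0; add g_5 = 2u - 2v + w^{3} - 3w^{2} - 2w - 2 to the basis.

S(f_2,f_3): lcm = uv^{2}w. S = uv + 3u + 2v^{2}w^{2} - 2v^{2}.
  reduce S modulo (f_1, f_2, f_3, g_4, g_5):
  remainder -2v^{2} - v - w^{3} + 3w^{2} + w + 2 ≠ 0; add g_6 = -2v^{2} - v - w^{3} + 3w^{2} + w + 2 to the basis.

S(f_1,g_5): lcm = uv. S = u + v^{2} + 3vw^{3} - 2vw^{2} + 3vw - 3v.
  reduce S modulo (f_1, f_2, f_3, g_4, g_5, g_6):
  remainder -2v + 2w^{4} + w^{3} - 3w^{2} + 3w - 1 ≠ 0; add g_7 = -2v + 2w^{4} + w^{3} - 3w^{2} + 3w - 1 to the basis.

S(f_1,g_7): lcm = uv. S = uw^{4} - 3uw^{3} + 2uw^{2} - 2uw - 3u + 2vw + 3v.
  reduce S modulo (f_1, f_2, f_3, g_4, g_5, g_6, g_7):
  remainder -2w^{5} - 2w^{2} - w - 3 ≠ 0; add g_8 = -2w^{5} - 2w^{2} - w - 3 to the basis.

The other S-polynomials (S(f_1,g_4), S(f_2,g_4), S(f_3,g_4), S(f_2,g_5), S(f_3,g_5), S(g_4,g_5), S(f_1,g_6), S(f_2,g_6), S(f_3,g_6), S(g_4,g_6), S(g_5,g_6), S(f_2,g_7), S(f_3,g_7), S(g_4,g_7), S(g_5,g_7), S(g_6,g_7), S(f_1,g_8), S(f_2,g_8), S(f_3,g_8), S(g_4,g_8), S(g_5,g_8), S(g_6,g_8), S(g_7,g_8)) all reduce to 0 modulo the current basis, so we have a Gröbner basis.
Inter-reduce: drop elements whose leading term is divisible by another's, tail-reduce, and make monic.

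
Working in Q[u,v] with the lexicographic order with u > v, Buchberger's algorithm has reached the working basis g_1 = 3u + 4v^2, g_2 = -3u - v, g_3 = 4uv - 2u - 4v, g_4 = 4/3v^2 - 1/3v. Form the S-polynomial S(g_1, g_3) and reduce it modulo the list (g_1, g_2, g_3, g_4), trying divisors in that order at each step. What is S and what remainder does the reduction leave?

S(g_1, g_3) = 1/2u + 4/3v^3 + v; remainder on division = 11/12v.

lcm(LM(g_1), LM(g_3)) = uv.
S = (lcm/LT(g_1))·g_1 − (lcm/LT(g_3))·g_3 = 1/2u + 4/3v^3 + v.
Reduce S modulo (g_1, g_2, g_3, g_4) in that order:
  leading term u: subtract (1/6)·g_1 from 1/2u + 4/3v^3 + v → 4/3v^3 - 2/3v^2 + v
  leading term v^3: subtract (v)·g_4 from 4/3v^3 - 2/3v^2 + v → -1/3v^2 + v
  leading term v^2: subtract (-1/4)·g_4 from -1/3v^2 + v → 11/12v
  leading term v: no divisor's leading term divides it; move 11/12v to the remainder.
The remainder 11/12v is nonzero, so it would be added as the next basis element.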